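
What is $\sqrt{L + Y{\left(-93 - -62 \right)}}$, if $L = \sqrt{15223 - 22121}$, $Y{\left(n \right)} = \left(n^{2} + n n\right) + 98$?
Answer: $\sqrt{2020 + i \sqrt{6898}} \approx 44.954 + 0.9238 i$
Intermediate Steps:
$Y{\left(n \right)} = 98 + 2 n^{2}$ ($Y{\left(n \right)} = \left(n^{2} + n^{2}\right) + 98 = 2 n^{2} + 98 = 98 + 2 n^{2}$)
$L = i \sqrt{6898}$ ($L = \sqrt{-6898} = i \sqrt{6898} \approx 83.054 i$)
$\sqrt{L + Y{\left(-93 - -62 \right)}} = \sqrt{i \sqrt{6898} + \left(98 + 2 \left(-93 - -62\right)^{2}\right)} = \sqrt{i \sqrt{6898} + \left(98 + 2 \left(-93 + 62\right)^{2}\right)} = \sqrt{i \sqrt{6898} + \left(98 + 2 \left(-31\right)^{2}\right)} = \sqrt{i \sqrt{6898} + \left(98 + 2 \cdot 961\right)} = \sqrt{i \sqrt{6898} + \left(98 + 1922\right)} = \sqrt{i \sqrt{6898} + 2020} = \sqrt{2020 + i \sqrt{6898}}$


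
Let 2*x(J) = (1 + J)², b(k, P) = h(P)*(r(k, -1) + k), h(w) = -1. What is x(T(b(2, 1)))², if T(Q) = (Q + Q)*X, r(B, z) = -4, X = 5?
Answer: 194481/4 ≈ 48620.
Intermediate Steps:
b(k, P) = 4 - k (b(k, P) = -(-4 + k) = 4 - k)
T(Q) = 10*Q (T(Q) = (Q + Q)*5 = (2*Q)*5 = 10*Q)
x(J) = (1 + J)²/2
x(T(b(2, 1)))² = ((1 + 10*(4 - 1*2))²/2)² = ((1 + 10*(4 - 2))²/2)² = ((1 + 10*2)²/2)² = ((1 + 20)²/2)² = ((½)*21²)² = ((½)*441)² = (441/2)² = 194481/4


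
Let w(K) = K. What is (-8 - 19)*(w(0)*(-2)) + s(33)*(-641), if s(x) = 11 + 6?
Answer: -10897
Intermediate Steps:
s(x) = 17
(-8 - 19)*(w(0)*(-2)) + s(33)*(-641) = (-8 - 19)*(0*(-2)) + 17*(-641) = -27*0 - 10897 = 0 - 10897 = -10897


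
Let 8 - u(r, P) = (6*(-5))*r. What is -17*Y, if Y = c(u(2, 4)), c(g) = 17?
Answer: -289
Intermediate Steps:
u(r, P) = 8 + 30*r (u(r, P) = 8 - 6*(-5)*r = 8 - (-30)*r = 8 + 30*r)
Y = 17
-17*Y = -17*17 = -289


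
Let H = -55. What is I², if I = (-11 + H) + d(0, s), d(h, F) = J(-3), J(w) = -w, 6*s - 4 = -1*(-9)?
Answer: 3969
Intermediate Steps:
s = 13/6 (s = ⅔ + (-1*(-9))/6 = ⅔ + (⅙)*9 = ⅔ + 3/2 = 13/6 ≈ 2.1667)
d(h, F) = 3 (d(h, F) = -1*(-3) = 3)
I = -63 (I = (-11 - 55) + 3 = -66 + 3 = -63)
I² = (-63)² = 3969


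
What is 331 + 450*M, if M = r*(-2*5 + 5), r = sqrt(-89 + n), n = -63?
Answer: 331 - 4500*I*sqrt(38) ≈ 331.0 - 27740.0*I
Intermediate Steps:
r = 2*I*sqrt(38) (r = sqrt(-89 - 63) = sqrt(-152) = 2*I*sqrt(38) ≈ 12.329*I)
M = -10*I*sqrt(38) (M = (2*I*sqrt(38))*(-2*5 + 5) = (2*I*sqrt(38))*(-10 + 5) = (2*I*sqrt(38))*(-5) = -10*I*sqrt(38) ≈ -61.644*I)
331 + 450*M = 331 + 450*(-10*I*sqrt(38)) = 331 - 4500*I*sqrt(38)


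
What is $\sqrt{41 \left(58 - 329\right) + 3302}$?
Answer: $i \sqrt{7809} \approx 88.369 i$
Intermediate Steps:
$\sqrt{41 \left(58 - 329\right) + 3302} = \sqrt{41 \left(-271\right) + 3302} = \sqrt{-11111 + 3302} = \sqrt{-7809} = i \sqrt{7809}$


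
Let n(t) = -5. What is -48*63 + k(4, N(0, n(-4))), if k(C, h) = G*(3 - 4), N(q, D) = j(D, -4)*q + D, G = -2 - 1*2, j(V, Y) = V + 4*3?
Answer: -3020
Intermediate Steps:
j(V, Y) = 12 + V (j(V, Y) = V + 12 = 12 + V)
G = -4 (G = -2 - 2 = -4)
N(q, D) = D + q*(12 + D) (N(q, D) = (12 + D)*q + D = q*(12 + D) + D = D + q*(12 + D))
k(C, h) = 4 (k(C, h) = -4*(3 - 4) = -4*(-1) = 4)
-48*63 + k(4, N(0, n(-4))) = -48*63 + 4 = -3024 + 4 = -3020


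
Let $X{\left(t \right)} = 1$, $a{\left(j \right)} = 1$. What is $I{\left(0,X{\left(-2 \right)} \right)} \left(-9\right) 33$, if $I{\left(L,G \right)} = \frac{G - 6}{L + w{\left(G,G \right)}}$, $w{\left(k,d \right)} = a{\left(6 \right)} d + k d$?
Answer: $\frac{1485}{2} \approx 742.5$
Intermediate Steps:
$w{\left(k,d \right)} = d + d k$ ($w{\left(k,d \right)} = 1 d + k d = d + d k$)
$I{\left(L,G \right)} = \frac{-6 + G}{L + G \left(1 + G\right)}$ ($I{\left(L,G \right)} = \frac{G - 6}{L + G \left(1 + G\right)} = \frac{-6 + G}{L + G \left(1 + G\right)}$)
$I{\left(0,X{\left(-2 \right)} \right)} \left(-9\right) 33 = \frac{-6 + 1}{0 + 1 \left(1 + 1\right)} \left(-9\right) 33 = \frac{1}{0 + 1 \cdot 2} \left(-5\right) \left(-9\right) 33 = \frac{1}{0 + 2} \left(-5\right) \left(-9\right) 33 = \frac{1}{2} \left(-5\right) \left(-9\right) 33 = \left(- \frac{5}{2}\right) \left(-9\right) 33 = \frac{45}{2} \cdot 33 = \frac{1485}{2}$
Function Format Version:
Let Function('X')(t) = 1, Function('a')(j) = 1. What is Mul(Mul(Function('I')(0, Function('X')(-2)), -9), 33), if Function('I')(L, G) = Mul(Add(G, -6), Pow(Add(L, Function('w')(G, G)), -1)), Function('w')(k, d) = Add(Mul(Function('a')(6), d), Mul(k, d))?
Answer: Rational(1485, 2) ≈ 742.50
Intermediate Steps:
Function('w')(k, d) = Add(d, Mul(d, k)) (Function('w')(k, d) = Add(Mul(1, d), Mul(k, d)) = Add(d, Mul(d, k)))
Function('I')(L, G) = Mul(Pow(Add(L, Mul(G, Add(1, G))), -1), Add(-6, G)) (Function('I')(L, G) = Mul(Add(G, -6), Pow(Add(L, Mul(G, Add(1, G))), -1)) = Mul(Add(-6, G), Pow(Add(L, Mul(G, Add(1, G))), -1)) = Mul(Pow(Add(L, Mul(G, Add(1, G))), -1), Add(-6, G)))
Mul(Mul(Function('I')(0, Function('X')(-2)), -9), 33) = Mul(Mul(Mul(Pow(Add(0, Mul(1, Add(1, 1))), -1), Add(-6, 1)), -9), 33) = Mul(Mul(Mul(Pow(Add(0, Mul(1, 2)), -1), -5), -9), 33) = Mul(Mul(Mul(Pow(Add(0, 2), -1), -5), -9), 33) = Mul(Mul(Mul(Pow(2, -1), -5), -9), 33) = Mul(Mul(Mul(Rational(1, 2), -5), -9), 33) = Mul(Mul(Rational(-5, 2), -9), 33) = Mul(Rational(45, 2), 33) = Rational(1485, 2)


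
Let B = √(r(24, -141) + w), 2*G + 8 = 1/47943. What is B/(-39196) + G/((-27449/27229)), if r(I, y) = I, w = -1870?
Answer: 10443492347/2631974814 - I*√1846/39196 ≈ 3.9679 - 0.0010962*I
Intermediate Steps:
G = -383543/95886 (G = -4 + (½)/47943 = -4 + (½)*(1/47943) = -4 + 1/95886 = -383543/95886 ≈ -4.0000)
B = I*√1846 (B = √(24 - 1870) = √(-1846) = I*√1846 ≈ 42.965*I)
B/(-39196) + G/((-27449/27229)) = (I*√1846)/(-39196) - 383543/(95886*((-27449/27229))) = (I*√1846)*(-1/39196) - 383543/(95886*((-27449*1/27229))) = -I*√1846/39196 - 383543/(95886*(-27449/27229)) = -I*√1846/39196 - 383543/95886*(-27229/27449) = -I*√1846/39196 + 10443492347/2631974814 = 10443492347/2631974814 - I*√1846/39196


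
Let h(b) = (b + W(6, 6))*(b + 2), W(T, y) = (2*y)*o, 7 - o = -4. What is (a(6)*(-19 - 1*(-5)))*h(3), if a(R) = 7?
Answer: -66150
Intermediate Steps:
o = 11 (o = 7 - 1*(-4) = 7 + 4 = 11)
W(T, y) = 22*y (W(T, y) = (2*y)*11 = 22*y)
h(b) = (2 + b)*(132 + b) (h(b) = (b + 22*6)*(b + 2) = (b + 132)*(2 + b) = (132 + b)*(2 + b) = (2 + b)*(132 + b))
(a(6)*(-19 - 1*(-5)))*h(3) = (7*(-19 - 1*(-5)))*(264 + 3² + 134*3) = (7*(-19 + 5))*(264 + 9 + 402) = (7*(-14))*675 = -98*675 = -66150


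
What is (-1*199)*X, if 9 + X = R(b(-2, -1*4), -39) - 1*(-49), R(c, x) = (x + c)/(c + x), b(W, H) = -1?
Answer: -8159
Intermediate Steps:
R(c, x) = 1 (R(c, x) = (c + x)/(c + x) = 1)
X = 41 (X = -9 + (1 - 1*(-49)) = -9 + (1 + 49) = -9 + 50 = 41)
(-1*199)*X = -1*199*41 = -199*41 = -8159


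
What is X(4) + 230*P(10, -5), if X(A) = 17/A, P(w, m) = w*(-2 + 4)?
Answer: 18417/4 ≈ 4604.3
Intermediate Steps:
P(w, m) = 2*w (P(w, m) = w*2 = 2*w)
X(4) + 230*P(10, -5) = 17/4 + 230*(2*10) = 17*(¼) + 230*20 = 17/4 + 4600 = 18417/4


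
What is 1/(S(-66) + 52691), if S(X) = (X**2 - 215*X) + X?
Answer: 1/71171 ≈ 1.4051e-5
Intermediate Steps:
S(X) = X**2 - 214*X
1/(S(-66) + 52691) = 1/(-66*(-214 - 66) + 52691) = 1/(-66*(-280) + 52691) = 1/(18480 + 52691) = 1/71171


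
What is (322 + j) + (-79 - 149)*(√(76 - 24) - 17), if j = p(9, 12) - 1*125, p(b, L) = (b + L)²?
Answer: 4514 - 456*√13 ≈ 2869.9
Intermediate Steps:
p(b, L) = (L + b)²
j = 316 (j = (12 + 9)² - 1*125 = 21² - 125 = 441 - 125 = 316)
(322 + j) + (-79 - 149)*(√(76 - 24) - 17) = (322 + 316) + (-79 - 149)*(√(76 - 24) - 17) = 638 - 228*(√52 - 17) = 638 - 228*(2*√13 - 17) = 638 - 228*(-17 + 2*√13) = 638 + (3876 - 456*√13) = 4514 - 456*√13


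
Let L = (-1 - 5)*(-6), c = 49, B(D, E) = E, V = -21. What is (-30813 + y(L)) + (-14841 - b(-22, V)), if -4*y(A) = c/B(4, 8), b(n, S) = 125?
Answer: -1464977/32 ≈ -45781.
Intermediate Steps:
L = 36 (L = -6*(-6) = 36)
y(A) = -49/32 (y(A) = -49/(4*8) = -¼*49/8 = -49/32)
(-30813 + y(L)) + (-14841 - b(-22, V)) = (-30813 - 49/32) + (-14841 - 1*125) = -986065/32 + (-14841 - 125) = -986065/32 - 14966 = -1464977/32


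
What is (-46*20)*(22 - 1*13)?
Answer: -8280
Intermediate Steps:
(-46*20)*(22 - 1*13) = -920*(22 - 13) = -920*9 = -8280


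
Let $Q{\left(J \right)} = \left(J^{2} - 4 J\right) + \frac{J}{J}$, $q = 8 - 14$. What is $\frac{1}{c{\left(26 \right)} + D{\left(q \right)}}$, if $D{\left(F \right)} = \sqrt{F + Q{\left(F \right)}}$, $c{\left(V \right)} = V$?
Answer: $\frac{26}{621} - \frac{\sqrt{55}}{621} \approx 0.029926$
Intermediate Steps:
$q = -6$
$Q{\left(J \right)} = 1 + J^{2} - 4 J$ ($Q{\left(J \right)} = \left(J^{2} - 4 J\right) + 1 = 1 + J^{2} - 4 J$)
$D{\left(F \right)} = \sqrt{1 + F^{2} - 3 F}$ ($D{\left(F \right)} = \sqrt{F + \left(1 + F^{2} - 4 F\right)} = \sqrt{1 + F^{2} - 3 F}$)
$\frac{1}{c{\left(26 \right)} + D{\left(q \right)}} = \frac{1}{26 + \sqrt{1 + \left(-6\right)^{2} - -18}} = \frac{1}{26 + \sqrt{1 + 36 + 18}} = \frac{1}{26 + \sqrt{55}}$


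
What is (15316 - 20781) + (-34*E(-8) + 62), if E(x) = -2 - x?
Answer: -5607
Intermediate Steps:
(15316 - 20781) + (-34*E(-8) + 62) = (15316 - 20781) + (-34*(-2 - 1*(-8)) + 62) = -5465 + (-34*(-2 + 8) + 62) = -5465 + (-34*6 + 62) = -5465 + (-204 + 62) = -5465 - 142 = -5607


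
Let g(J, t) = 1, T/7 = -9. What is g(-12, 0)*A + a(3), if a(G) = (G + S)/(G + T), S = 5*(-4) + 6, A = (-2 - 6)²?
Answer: 3851/60 ≈ 64.183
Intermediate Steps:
T = -63 (T = 7*(-9) = -63)
A = 64 (A = (-8)² = 64)
S = -14 (S = -20 + 6 = -14)
a(G) = (-14 + G)/(-63 + G) (a(G) = (G - 14)/(G - 63) = (-14 + G)/(-63 + G))
g(-12, 0)*A + a(3) = 1*64 + (-14 + 3)/(-63 + 3) = 64 - 11/(-60) = 64 - 1/60*(-11) = 64 + 11/60 = 3851/60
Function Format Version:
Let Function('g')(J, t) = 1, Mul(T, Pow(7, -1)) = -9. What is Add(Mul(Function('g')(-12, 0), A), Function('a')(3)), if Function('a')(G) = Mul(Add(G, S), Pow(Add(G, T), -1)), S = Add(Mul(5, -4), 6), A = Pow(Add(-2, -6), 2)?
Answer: Rational(3851, 60) ≈ 64.183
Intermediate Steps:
T = -63 (T = Mul(7, -9) = -63)
A = 64 (A = Pow(-8, 2) = 64)
S = -14 (S = Add(-20, 6) = -14)
Function('a')(G) = Mul(Pow(Add(-63, G), -1), Add(-14, G)) (Function('a')(G) = Mul(Add(G, -14), Pow(Add(G, -63), -1)) = Mul(Add(-14, G), Pow(Add(-63, G), -1)) = Mul(Pow(Add(-63, G), -1), Add(-14, G)))
Add(Mul(Function('g')(-12, 0), A), Function('a')(3)) = Add(Mul(1, 64), Mul(Pow(Add(-63, 3), -1), Add(-14, 3))) = Add(64, Mul(Pow(-60, -1), -11)) = Add(64, Mul(Rational(-1, 60), -11)) = Add(64, Rational(11, 60)) = Rational(3851, 60)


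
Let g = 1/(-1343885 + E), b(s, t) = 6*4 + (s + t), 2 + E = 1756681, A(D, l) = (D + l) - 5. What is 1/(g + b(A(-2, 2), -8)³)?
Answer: 412794/549428815 ≈ 0.00075131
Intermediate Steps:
A(D, l) = -5 + D + l
E = 1756679 (E = -2 + 1756681 = 1756679)
b(s, t) = 24 + s + t (b(s, t) = 24 + (s + t) = 24 + s + t)
g = 1/412794 (g = 1/(-1343885 + 1756679) = 1/412794 ≈ 2.4225e-6)
1/(g + b(A(-2, 2), -8)³) = 1/(1/412794 + (24 + (-5 - 2 + 2) - 8)³) = 1/(1/412794 + (24 - 5 - 8)³) = 1/(1/412794 + 11³) = 1/(1/412794 + 1331) = 1/(549428815/412794) = 412794/549428815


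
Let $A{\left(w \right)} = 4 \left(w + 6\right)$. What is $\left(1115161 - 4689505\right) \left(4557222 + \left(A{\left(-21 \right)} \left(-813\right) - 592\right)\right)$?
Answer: $-16461319601040$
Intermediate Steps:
$A{\left(w \right)} = 24 + 4 w$ ($A{\left(w \right)} = 4 \left(6 + w\right) = 24 + 4 w$)
$\left(1115161 - 4689505\right) \left(4557222 + \left(A{\left(-21 \right)} \left(-813\right) - 592\right)\right) = \left(1115161 - 4689505\right) \left(4557222 - \left(592 - \left(24 + 4 \left(-21\right)\right) \left(-813\right)\right)\right) = - 3574344 \left(4557222 - \left(592 - \left(24 - 84\right) \left(-813\right)\right)\right) = - 3574344 \left(4557222 - -48188\right) = - 3574344 \left(4557222 + \left(48780 - 592\right)\right) = - 3574344 \left(4557222 + 48188\right) = \left(-3574344\right) 4605410 = -16461319601040$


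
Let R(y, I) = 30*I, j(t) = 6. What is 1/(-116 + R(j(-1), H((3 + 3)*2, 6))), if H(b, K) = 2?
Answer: -1/56 ≈ -0.017857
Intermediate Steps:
1/(-116 + R(j(-1), H((3 + 3)*2, 6))) = 1/(-116 + 30*2) = 1/(-116 + 60) = 1/(-56) = -1/56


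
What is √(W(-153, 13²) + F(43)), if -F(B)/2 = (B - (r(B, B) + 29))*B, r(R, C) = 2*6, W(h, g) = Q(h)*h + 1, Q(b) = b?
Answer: 3*√2582 ≈ 152.44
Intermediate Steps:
W(h, g) = 1 + h² (W(h, g) = h*h + 1 = h² + 1 = 1 + h²)
r(R, C) = 12
F(B) = -2*B*(-41 + B) (F(B) = -2*(B - (12 + 29))*B = -2*(B - 1*41)*B = -2*(B - 41)*B = -2*(-41 + B)*B = -2*B*(-41 + B))
√(W(-153, 13²) + F(43)) = √((1 + (-153)²) + 2*43*(41 - 1*43)) = √((1 + 23409) + 2*43*(41 - 43)) = √(23410 + 2*43*(-2)) = √(23410 - 172) = √23238 = 3*√2582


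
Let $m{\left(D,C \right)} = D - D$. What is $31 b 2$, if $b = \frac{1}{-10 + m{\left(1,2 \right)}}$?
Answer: $- \frac{31}{5} \approx -6.2$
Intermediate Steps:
$m{\left(D,C \right)} = 0$
$b = - \frac{1}{10}$ ($b = \frac{1}{-10 + 0} = \frac{1}{-10} = - \frac{1}{10} \approx -0.1$)
$31 b 2 = 31 \left(- \frac{1}{10}\right) 2 = \left(- \frac{31}{10}\right) 2 = - \frac{31}{5}$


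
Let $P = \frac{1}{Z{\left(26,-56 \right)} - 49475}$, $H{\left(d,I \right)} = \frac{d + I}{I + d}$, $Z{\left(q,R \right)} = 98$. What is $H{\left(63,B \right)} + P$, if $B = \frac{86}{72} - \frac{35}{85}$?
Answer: $\frac{49376}{49377} \approx 0.99998$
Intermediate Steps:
$B = \frac{479}{612}$ ($B = 86 \cdot \frac{1}{72} - \frac{7}{17} = \frac{43}{36} - \frac{7}{17} = \frac{479}{612} \approx 0.78268$)
$H{\left(d,I \right)} = 1$ ($H{\left(d,I \right)} = \frac{I + d}{I + d} = 1$)
$P = - \frac{1}{49377}$ ($P = \frac{1}{98 - 49475} = \frac{1}{-49377} = - \frac{1}{49377} \approx -2.0252 \cdot 10^{-5}$)
$H{\left(63,B \right)} + P = 1 - \frac{1}{49377} = \frac{49376}{49377}$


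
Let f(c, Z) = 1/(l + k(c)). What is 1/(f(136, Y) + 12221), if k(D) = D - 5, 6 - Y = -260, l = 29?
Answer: 160/1955361 ≈ 8.1826e-5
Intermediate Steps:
Y = 266 (Y = 6 - 1*(-260) = 6 + 260 = 266)
k(D) = -5 + D
f(c, Z) = 1/(24 + c) (f(c, Z) = 1/(29 + (-5 + c)) = 1/(24 + c))
1/(f(136, Y) + 12221) = 1/(1/(24 + 136) + 12221) = 1/(1/160 + 12221) = 1/(1955361/160) = 160/1955361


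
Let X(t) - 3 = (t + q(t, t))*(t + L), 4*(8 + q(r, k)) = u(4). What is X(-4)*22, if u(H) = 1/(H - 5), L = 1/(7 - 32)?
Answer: 57739/50 ≈ 1154.8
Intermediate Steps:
L = -1/25 (L = 1/(-25) = -1/25 ≈ -0.040000)
u(H) = 1/(-5 + H)
q(r, k) = -33/4 (q(r, k) = -8 + 1/(4*(-5 + 4)) = -8 + (¼)/(-1) = -8 + (¼)*(-1) = -8 - ¼ = -33/4)
X(t) = 3 + (-33/4 + t)*(-1/25 + t) (X(t) = 3 + (t - 33/4)*(t - 1/25) = 3 + (-33/4 + t)*(-1/25 + t))
X(-4)*22 = (333/100 + (-4)² - 829/100*(-4))*22 = (333/100 + 16 + 829/25)*22 = (5249/100)*22 = 57739/50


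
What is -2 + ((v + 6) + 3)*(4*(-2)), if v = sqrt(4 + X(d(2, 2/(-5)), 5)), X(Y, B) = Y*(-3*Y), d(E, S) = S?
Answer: -74 - 16*sqrt(22)/5 ≈ -89.009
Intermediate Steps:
X(Y, B) = -3*Y**2
v = 2*sqrt(22)/5 (v = sqrt(4 - 3*(2/(-5))**2) = sqrt(4 - 3*(2*(-1/5))**2) = sqrt(4 - 3*(-2/5)**2) = sqrt(4 - 3*4/25) = sqrt(4 - 12/25) = sqrt(88/25) = 2*sqrt(22)/5 ≈ 1.8762)
-2 + ((v + 6) + 3)*(4*(-2)) = -2 + ((2*sqrt(22)/5 + 6) + 3)*(4*(-2)) = -2 + ((6 + 2*sqrt(22)/5) + 3)*(-8) = -2 + (9 + 2*sqrt(22)/5)*(-8) = -2 + (-72 - 16*sqrt(22)/5) = -74 - 16*sqrt(22)/5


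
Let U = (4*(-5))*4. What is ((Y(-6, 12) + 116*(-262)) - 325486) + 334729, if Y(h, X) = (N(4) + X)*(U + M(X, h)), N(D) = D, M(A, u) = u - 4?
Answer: -22589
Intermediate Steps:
M(A, u) = -4 + u
U = -80 (U = -20*4 = -80)
Y(h, X) = (-84 + h)*(4 + X) (Y(h, X) = (4 + X)*(-80 + (-4 + h)) = (4 + X)*(-84 + h) = (-84 + h)*(4 + X))
((Y(-6, 12) + 116*(-262)) - 325486) + 334729 = (((-336 - 84*12 + 4*(-6) + 12*(-6)) + 116*(-262)) - 325486) + 334729 = (((-336 - 1008 - 24 - 72) - 30392) - 325486) + 334729 = ((-1440 - 30392) - 325486) + 334729 = (-31832 - 325486) + 334729 = -357318 + 334729 = -22589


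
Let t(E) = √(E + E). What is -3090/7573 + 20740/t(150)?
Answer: -3090/7573 + 2074*√3/3 ≈ 1197.0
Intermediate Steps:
t(E) = √2*√E (t(E) = √(2*E) = √2*√E)
-3090/7573 + 20740/t(150) = -3090/7573 + 20740/((√2*√150)) = -3090*1/7573 + 20740/((√2*(5*√6))) = -3090/7573 + 20740/((10*√3)) = -3090/7573 + 20740*(√3/30) = -3090/7573 + 2074*√3/3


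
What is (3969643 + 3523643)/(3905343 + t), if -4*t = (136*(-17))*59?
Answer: 7493286/3939445 ≈ 1.9021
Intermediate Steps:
t = 34102 (t = -136*(-17)*59/4 = -(-578)*59 = -¼*(-136408) = 34102)
(3969643 + 3523643)/(3905343 + t) = (3969643 + 3523643)/(3905343 + 34102) = 7493286/3939445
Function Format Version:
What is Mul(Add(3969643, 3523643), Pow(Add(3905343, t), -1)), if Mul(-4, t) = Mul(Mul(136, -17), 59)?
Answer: Rational(7493286, 3939445) ≈ 1.9021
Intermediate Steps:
t = 34102 (t = Mul(Rational(-1, 4), Mul(Mul(136, -17), 59)) = Mul(Rational(-1, 4), Mul(-2312, 59)) = Mul(Rational(-1, 4), -136408) = 34102)
Mul(Add(3969643, 3523643), Pow(Add(3905343, t), -1)) = Mul(Add(3969643, 3523643), Pow(Add(3905343, 34102), -1)) = Mul(7493286, Pow(3939445, -1)) = Mul(7493286, Rational(1, 3939445)) = Rational(7493286, 3939445)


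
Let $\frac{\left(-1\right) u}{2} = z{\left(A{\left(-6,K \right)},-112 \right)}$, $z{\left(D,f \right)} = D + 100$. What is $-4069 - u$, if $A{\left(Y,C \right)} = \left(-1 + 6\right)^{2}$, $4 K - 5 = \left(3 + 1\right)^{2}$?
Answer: $-3819$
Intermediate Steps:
$K = \frac{21}{4}$ ($K = \frac{5}{4} + \frac{\left(3 + 1\right)^{2}}{4} = \frac{5}{4} + \frac{4^{2}}{4} = \frac{5}{4} + \frac{1}{4} \cdot 16 = \frac{5}{4} + 4 = \frac{21}{4} \approx 5.25$)
$A{\left(Y,C \right)} = 25$ ($A{\left(Y,C \right)} = 5^{2} = 25$)
$z{\left(D,f \right)} = 100 + D$
$u = -250$ ($u = - 2 \left(100 + 25\right) = \left(-2\right) 125 = -250$)
$-4069 - u = -4069 - -250 = -4069 + 250 = -3819$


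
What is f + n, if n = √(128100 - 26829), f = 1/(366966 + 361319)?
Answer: 1/728285 + √101271 ≈ 318.23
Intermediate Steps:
f = 1/728285 ≈ 1.3731e-6
n = √101271 ≈ 318.23
f + n = 1/728285 + √101271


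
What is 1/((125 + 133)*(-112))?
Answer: -1/28896 ≈ -3.4607e-5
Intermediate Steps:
1/((125 + 133)*(-112)) = 1/(258*(-112)) = 1/(-28896) = -1/28896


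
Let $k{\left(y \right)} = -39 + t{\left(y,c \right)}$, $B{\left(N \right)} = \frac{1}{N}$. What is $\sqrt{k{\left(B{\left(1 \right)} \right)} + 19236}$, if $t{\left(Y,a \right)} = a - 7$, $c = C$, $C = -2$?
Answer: $6 \sqrt{533} \approx 138.52$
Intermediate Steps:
$c = -2$
$t{\left(Y,a \right)} = -7 + a$
$k{\left(y \right)} = -48$ ($k{\left(y \right)} = -39 - 9 = -48$)
$\sqrt{k{\left(B{\left(1 \right)} \right)} + 19236} = \sqrt{-48 + 19236} = \sqrt{19188} = 6 \sqrt{533}$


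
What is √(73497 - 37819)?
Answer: √35678 ≈ 188.89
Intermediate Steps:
√(73497 - 37819) = √35678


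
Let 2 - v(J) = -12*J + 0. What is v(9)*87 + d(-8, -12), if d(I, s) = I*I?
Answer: 9634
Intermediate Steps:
d(I, s) = I**2
v(J) = 2 + 12*J (v(J) = 2 - (-12*J + 0) = 2 - (-12)*J = 2 + 12*J)
v(9)*87 + d(-8, -12) = (2 + 12*9)*87 + (-8)**2 = (2 + 108)*87 + 64 = 110*87 + 64 = 9570 + 64 = 9634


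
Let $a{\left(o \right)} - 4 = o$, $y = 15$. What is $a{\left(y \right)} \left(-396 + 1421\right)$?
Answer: $19475$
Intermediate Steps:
$a{\left(o \right)} = 4 + o$
$a{\left(y \right)} \left(-396 + 1421\right) = \left(4 + 15\right) \left(-396 + 1421\right) = 19 \cdot 1025 = 19475$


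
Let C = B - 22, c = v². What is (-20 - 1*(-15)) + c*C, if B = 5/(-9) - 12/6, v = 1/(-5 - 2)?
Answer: -2426/441 ≈ -5.5011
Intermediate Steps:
v = -⅐ (v = 1/(-7) = -⅐ ≈ -0.14286)
B = -23/9 (B = 5*(-⅑) - 12*⅙ = -5/9 - 2 = -23/9 ≈ -2.5556)
c = 1/49 (c = (-⅐)² = 1/49 ≈ 0.020408)
C = -221/9 (C = -23/9 - 22 = -221/9 ≈ -24.556)
(-20 - 1*(-15)) + c*C = (-20 - 1*(-15)) + (1/49)*(-221/9) = (-20 + 15) - 221/441 = -5 - 221/441 = -2426/441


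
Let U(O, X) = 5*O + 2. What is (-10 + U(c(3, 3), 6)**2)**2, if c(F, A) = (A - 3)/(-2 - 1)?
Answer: 36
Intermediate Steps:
c(F, A) = 1 - A/3 (c(F, A) = (-3 + A)/(-3) = (-3 + A)*(-1/3) = 1 - A/3)
U(O, X) = 2 + 5*O
(-10 + U(c(3, 3), 6)**2)**2 = (-10 + (2 + 5*(1 - 1/3*3))**2)**2 = (-10 + (2 + 5*(1 - 1))**2)**2 = (-10 + (2 + 5*0)**2)**2 = (-10 + (2 + 0)**2)**2 = (-10 + 2**2)**2 = (-10 + 4)**2 = (-6)**2 = 36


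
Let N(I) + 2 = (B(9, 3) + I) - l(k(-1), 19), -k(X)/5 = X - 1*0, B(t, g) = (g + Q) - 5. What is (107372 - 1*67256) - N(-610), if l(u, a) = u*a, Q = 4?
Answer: 40821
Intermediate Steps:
B(t, g) = -1 + g (B(t, g) = (g + 4) - 5 = (4 + g) - 5 = -1 + g)
k(X) = -5*X (k(X) = -5*(X - 1*0) = -5*(X + 0) = -5*X)
l(u, a) = a*u
N(I) = -95 + I (N(I) = -2 + (((-1 + 3) + I) - 19*(-5*(-1))) = -2 + ((2 + I) - 19*5) = -2 + ((2 + I) - 1*95) = -2 + ((2 + I) - 95) = -2 + (-93 + I) = -95 + I)
(107372 - 1*67256) - N(-610) = (107372 - 1*67256) - (-95 - 610) = (107372 - 67256) - 1*(-705) = 40116 + 705 = 40821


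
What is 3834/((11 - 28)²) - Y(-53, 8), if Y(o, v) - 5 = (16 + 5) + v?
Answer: -5992/289 ≈ -20.734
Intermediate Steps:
Y(o, v) = 26 + v (Y(o, v) = 5 + ((16 + 5) + v) = 5 + (21 + v) = 26 + v)
3834/((11 - 28)²) - Y(-53, 8) = 3834/((11 - 28)²) - (26 + 8) = 3834/((-17)²) - 1*34 = 3834/289 - 34 = -5992/289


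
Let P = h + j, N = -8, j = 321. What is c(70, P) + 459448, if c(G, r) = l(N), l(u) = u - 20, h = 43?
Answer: 459420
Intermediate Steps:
l(u) = -20 + u
P = 364 (P = 43 + 321 = 364)
c(G, r) = -28 (c(G, r) = -20 - 8 = -28)
c(70, P) + 459448 = -28 + 459448 = 459420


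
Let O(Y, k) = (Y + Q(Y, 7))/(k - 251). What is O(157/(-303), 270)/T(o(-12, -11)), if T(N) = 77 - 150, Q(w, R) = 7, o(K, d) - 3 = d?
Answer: -1964/420261 ≈ -0.0046733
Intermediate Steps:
o(K, d) = 3 + d
T(N) = -73
O(Y, k) = (7 + Y)/(-251 + k) (O(Y, k) = (Y + 7)/(k - 251) = (7 + Y)/(-251 + k))
O(157/(-303), 270)/T(o(-12, -11)) = ((7 + 157/(-303))/(-251 + 270))/(-73) = ((7 + 157*(-1/303))/19)*(-1/73) = ((7 - 157/303)/19)*(-1/73) = ((1/19)*(1964/303))*(-1/73) = (1964/5757)*(-1/73) = -1964/420261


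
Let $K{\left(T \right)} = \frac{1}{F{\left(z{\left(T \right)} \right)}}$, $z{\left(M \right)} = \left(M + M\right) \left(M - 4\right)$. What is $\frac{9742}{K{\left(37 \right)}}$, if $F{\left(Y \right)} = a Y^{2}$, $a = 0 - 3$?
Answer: $-174285276264$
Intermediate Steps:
$a = -3$ ($a = 0 - 3 = -3$)
$z{\left(M \right)} = 2 M \left(-4 + M\right)$
$F{\left(Y \right)} = - 3 Y^{2}$
$K{\left(T \right)} = - \frac{1}{12 T^{2} \left(-4 + T\right)^{2}}$ ($K{\left(T \right)} = \frac{1}{\left(-3\right) \left(2 T \left(-4 + T\right)\right)^{2}} = \frac{1}{\left(-3\right) 4 T^{2} \left(-4 + T\right)^{2}} = \frac{1}{\left(-12\right) T^{2} \left(-4 + T\right)^{2}} = - \frac{1}{12 T^{2} \left(-4 + T\right)^{2}}$)
$\frac{9742}{K{\left(37 \right)}} = \frac{9742}{\left(- \frac{1}{12}\right) \frac{1}{1369} \frac{1}{\left(-4 + 37\right)^{2}}} = \frac{9742}{\left(- \frac{1}{12}\right) \frac{1}{1369} \cdot \frac{1}{1089}} = \frac{9742}{- \frac{1}{17890092}} = 9742 \left(-17890092\right) = -174285276264$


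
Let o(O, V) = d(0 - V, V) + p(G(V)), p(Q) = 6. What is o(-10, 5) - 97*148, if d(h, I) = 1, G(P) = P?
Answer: -14349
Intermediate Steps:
o(O, V) = 7 (o(O, V) = 1 + 6 = 7)
o(-10, 5) - 97*148 = 7 - 97*148 = 7 - 14356 = -14349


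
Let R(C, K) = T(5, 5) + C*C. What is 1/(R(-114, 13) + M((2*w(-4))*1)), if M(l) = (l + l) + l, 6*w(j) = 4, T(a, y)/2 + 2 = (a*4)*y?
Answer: 1/13196 ≈ 7.5781e-5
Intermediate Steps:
T(a, y) = -4 + 8*a*y (T(a, y) = -4 + 2*((a*4)*y) = -4 + 2*((4*a)*y) = -4 + 2*(4*a*y) = -4 + 8*a*y)
w(j) = ⅔ (w(j) = (⅙)*4 = ⅔)
R(C, K) = 196 + C² (R(C, K) = (-4 + 8*5*5) + C*C = (-4 + 200) + C² = 196 + C²)
M(l) = 3*l (M(l) = 2*l + l = 3*l)
1/(R(-114, 13) + M((2*w(-4))*1)) = 1/((196 + (-114)²) + 3*((2*(⅔))*1)) = 1/((196 + 12996) + 3*((4/3)*1)) = 1/(13192 + 3*(4/3)) = 1/(13192 + 4) = 1/13196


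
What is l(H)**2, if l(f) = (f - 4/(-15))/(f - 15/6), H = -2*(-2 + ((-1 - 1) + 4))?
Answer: 64/5625 ≈ 0.011378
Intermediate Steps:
H = 0 (H = -2*(-2 + (-2 + 4)) = -2*(-2 + 2) = -2*0 = 0)
l(f) = (4/15 + f)/(-5/2 + f) (l(f) = (f - 4*(-1/15))/(f - 15*1/6) = (f + 4/15)/(f - 5/2) = (4/15 + f)/(-5/2 + f))
l(H)**2 = (2*(4 + 15*0)/(15*(-5 + 2*0)))**2 = (2*(4 + 0)/(15*(-5 + 0)))**2 = ((2/15)*4/(-5))**2 = ((2/15)*(-1/5)*4)**2 = (-8/75)**2 = 64/5625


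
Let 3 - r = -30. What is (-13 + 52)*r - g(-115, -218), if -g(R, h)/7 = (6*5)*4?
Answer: 2127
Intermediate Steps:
r = 33 (r = 3 - 1*(-30) = 3 + 30 = 33)
g(R, h) = -840 (g(R, h) = -7*6*5*4 = -210*4 = -7*120 = -840)
(-13 + 52)*r - g(-115, -218) = (-13 + 52)*33 - 1*(-840) = 39*33 + 840 = 1287 + 840 = 2127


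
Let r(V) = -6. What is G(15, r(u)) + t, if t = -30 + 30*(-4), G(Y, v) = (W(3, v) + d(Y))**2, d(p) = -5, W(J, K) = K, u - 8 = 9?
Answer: -29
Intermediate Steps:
u = 17 (u = 8 + 9 = 17)
G(Y, v) = (-5 + v)**2 (G(Y, v) = (v - 5)**2 = (-5 + v)**2)
t = -150 (t = -30 - 120 = -150)
G(15, r(u)) + t = (-5 - 6)**2 - 150 = (-11)**2 - 150 = 121 - 150 = -29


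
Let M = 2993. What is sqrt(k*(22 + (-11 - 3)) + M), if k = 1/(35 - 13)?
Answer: sqrt(362197)/11 ≈ 54.712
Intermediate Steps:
k = 1/22 ≈ 0.045455
sqrt(k*(22 + (-11 - 3)) + M) = sqrt((22 + (-11 - 3))/22 + 2993) = sqrt((22 - 14)/22 + 2993) = sqrt((1/22)*8 + 2993) = sqrt(4/11 + 2993) = sqrt(32927/11) = sqrt(362197)/11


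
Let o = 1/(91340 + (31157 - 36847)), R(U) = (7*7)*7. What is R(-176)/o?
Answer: 29377950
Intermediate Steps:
R(U) = 343 (R(U) = 49*7 = 343)
o = 1/85650 (o = 1/(91340 - 5690) = 1/85650 ≈ 1.1675e-5)
R(-176)/o = 343/(1/85650) = 343*85650 = 29377950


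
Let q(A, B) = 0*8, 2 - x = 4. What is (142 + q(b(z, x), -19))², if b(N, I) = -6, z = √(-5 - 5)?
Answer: 20164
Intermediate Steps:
x = -2 (x = 2 - 1*4 = 2 - 4 = -2)
z = I*√10 (z = √(-10) = I*√10 ≈ 3.1623*I)
q(A, B) = 0
(142 + q(b(z, x), -19))² = (142 + 0)² = 142² = 20164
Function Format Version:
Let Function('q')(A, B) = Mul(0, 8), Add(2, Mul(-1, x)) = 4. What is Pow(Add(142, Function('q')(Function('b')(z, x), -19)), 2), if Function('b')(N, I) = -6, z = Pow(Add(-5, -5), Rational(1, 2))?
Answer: 20164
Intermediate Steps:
x = -2 (x = Add(2, Mul(-1, 4)) = Add(2, -4) = -2)
z = Mul(I, Pow(10, Rational(1, 2))) (z = Pow(-10, Rational(1, 2)) = Mul(I, Pow(10, Rational(1, 2))) ≈ Mul(3.1623, I))
Function('q')(A, B) = 0
Pow(Add(142, Function('q')(Function('b')(z, x), -19)), 2) = Pow(Add(142, 0), 2) = Pow(142, 2) = 20164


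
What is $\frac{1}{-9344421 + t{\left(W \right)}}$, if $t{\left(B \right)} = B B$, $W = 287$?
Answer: $- \frac{1}{9262052} \approx -1.0797 \cdot 10^{-7}$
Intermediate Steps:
$t{\left(B \right)} = B^{2}$
$\frac{1}{-9344421 + t{\left(W \right)}} = \frac{1}{-9344421 + 287^{2}} = \frac{1}{-9344421 + 82369} = \frac{1}{-9262052} = - \frac{1}{9262052}$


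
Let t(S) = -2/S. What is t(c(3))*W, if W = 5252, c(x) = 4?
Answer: -2626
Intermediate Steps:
t(c(3))*W = -2/4*5252 = -2*¼*5252 = -½*5252 = -2626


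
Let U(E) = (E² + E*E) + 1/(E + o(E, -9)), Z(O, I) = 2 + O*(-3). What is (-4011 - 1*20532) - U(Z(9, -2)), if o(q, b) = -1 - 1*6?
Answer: -825375/32 ≈ -25793.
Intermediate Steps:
Z(O, I) = 2 - 3*O
o(q, b) = -7 (o(q, b) = -1 - 6 = -7)
U(E) = 1/(-7 + E) + 2*E² (U(E) = (E² + E*E) + 1/(E - 7) = (E² + E²) + 1/(-7 + E) = 2*E² + 1/(-7 + E) = 1/(-7 + E) + 2*E²)
(-4011 - 1*20532) - U(Z(9, -2)) = (-4011 - 1*20532) - (1 - 14*(2 - 3*9)² + 2*(2 - 3*9)³)/(-7 + (2 - 3*9)) = (-4011 - 20532) - (1 - 14*(2 - 27)² + 2*(2 - 27)³)/(-7 + (2 - 27)) = -24543 - (1 - 14*(-25)² + 2*(-25)³)/(-7 - 25) = -24543 - (1 - 14*625 + 2*(-15625))/(-32) = -24543 - (-1)*(1 - 8750 - 31250)/32 = -24543 - (-1)*(-39999)/32 = -24543 - 1*39999/32 = -24543 - 39999/32 = -825375/32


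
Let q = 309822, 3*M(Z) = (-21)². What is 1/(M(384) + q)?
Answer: 1/309969 ≈ 3.2261e-6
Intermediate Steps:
M(Z) = 147 (M(Z) = (⅓)*(-21)² = (⅓)*441 = 147)
1/(M(384) + q) = 1/(147 + 309822) = 1/309969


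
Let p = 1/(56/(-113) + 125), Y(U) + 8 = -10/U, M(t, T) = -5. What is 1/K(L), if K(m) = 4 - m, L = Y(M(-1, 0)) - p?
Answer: 14069/140803 ≈ 0.099920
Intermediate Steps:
Y(U) = -8 - 10/U
p = 113/14069 (p = 1/(56*(-1/113) + 125) = 1/(-56/113 + 125) = 1/(14069/113) = 113/14069 ≈ 0.0080318)
L = -84527/14069 (L = (-8 - 10/(-5)) - 1*113/14069 = (-8 - 10*(-⅕)) - 113/14069 = (-8 + 2) - 113/14069 = -6 - 113/14069 = -84527/14069 ≈ -6.0080)
1/K(L) = 1/(4 - 1*(-84527/14069)) = 1/(4 + 84527/14069) = 1/(140803/14069) = 14069/140803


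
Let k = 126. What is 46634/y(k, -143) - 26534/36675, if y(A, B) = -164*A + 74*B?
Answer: -1269691657/572973525 ≈ -2.2160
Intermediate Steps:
46634/y(k, -143) - 26534/36675 = 46634/(-164*126 + 74*(-143)) - 26534/36675 = 46634/(-20664 - 10582) - 26534*1/36675 = 46634/(-31246) - 26534/36675 = 46634*(-1/31246) - 26534/36675 = -23317/15623 - 26534/36675 = -1269691657/572973525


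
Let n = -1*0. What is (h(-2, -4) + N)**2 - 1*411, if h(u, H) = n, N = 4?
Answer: -395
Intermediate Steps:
n = 0
h(u, H) = 0
(h(-2, -4) + N)**2 - 1*411 = (0 + 4)**2 - 1*411 = 4**2 - 411 = 16 - 411 = -395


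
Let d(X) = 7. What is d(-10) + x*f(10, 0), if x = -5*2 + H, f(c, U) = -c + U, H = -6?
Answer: 167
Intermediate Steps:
f(c, U) = U - c
x = -16 (x = -5*2 - 6 = -10 - 6 = -16)
d(-10) + x*f(10, 0) = 7 - 16*(0 - 1*10) = 7 - 16*(0 - 10) = 7 - 16*(-10) = 7 + 160 = 167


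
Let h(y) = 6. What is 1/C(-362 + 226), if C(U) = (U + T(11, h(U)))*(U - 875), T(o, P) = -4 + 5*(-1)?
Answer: 1/146595 ≈ 6.8215e-6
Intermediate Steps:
T(o, P) = -9 (T(o, P) = -4 - 5 = -9)
C(U) = (-875 + U)*(-9 + U) (C(U) = (U - 9)*(U - 875) = (-9 + U)*(-875 + U) = (-875 + U)*(-9 + U))
1/C(-362 + 226) = 1/(7875 + (-362 + 226)**2 - 884*(-362 + 226)) = 1/(7875 + (-136)**2 - 884*(-136)) = 1/(7875 + 18496 + 120224) = 1/146595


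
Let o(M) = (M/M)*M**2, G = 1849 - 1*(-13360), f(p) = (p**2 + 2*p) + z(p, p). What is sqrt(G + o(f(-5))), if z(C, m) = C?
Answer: 27*sqrt(21) ≈ 123.73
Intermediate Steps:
f(p) = p**2 + 3*p (f(p) = (p**2 + 2*p) + p = p**2 + 3*p)
G = 15209 (G = 1849 + 13360 = 15209)
o(M) = M**2 (o(M) = 1*M**2 = M**2)
sqrt(G + o(f(-5))) = sqrt(15209 + (-5*(3 - 5))**2) = sqrt(15209 + (-5*(-2))**2) = sqrt(15209 + 10**2) = sqrt(15209 + 100) = sqrt(15309) = 27*sqrt(21)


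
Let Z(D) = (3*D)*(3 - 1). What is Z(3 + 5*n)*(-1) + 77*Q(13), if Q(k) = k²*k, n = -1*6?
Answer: 169331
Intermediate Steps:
n = -6
Z(D) = 6*D (Z(D) = (3*D)*2 = 6*D)
Q(k) = k³
Z(3 + 5*n)*(-1) + 77*Q(13) = (6*(3 + 5*(-6)))*(-1) + 77*13³ = (6*(3 - 30))*(-1) + 77*2197 = (6*(-27))*(-1) + 169169 = -162*(-1) + 169169 = 162 + 169169 = 169331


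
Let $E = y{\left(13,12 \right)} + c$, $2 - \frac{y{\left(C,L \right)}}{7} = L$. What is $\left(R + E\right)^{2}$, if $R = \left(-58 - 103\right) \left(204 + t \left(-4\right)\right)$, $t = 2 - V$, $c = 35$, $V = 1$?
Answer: $1039095225$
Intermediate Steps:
$y{\left(C,L \right)} = 14 - 7 L$
$t = 1$ ($t = 2 - 1 = 1$)
$E = -35$ ($E = \left(14 - 84\right) + 35 = -70 + 35 = -35$)
$R = -32200$ ($R = \left(-58 - 103\right) \left(204 + 1 \left(-4\right)\right) = - 161 \left(204 - 4\right) = \left(-161\right) 200 = -32200$)
$\left(R + E\right)^{2} = \left(-32200 - 35\right)^{2} = \left(-32235\right)^{2} = 1039095225$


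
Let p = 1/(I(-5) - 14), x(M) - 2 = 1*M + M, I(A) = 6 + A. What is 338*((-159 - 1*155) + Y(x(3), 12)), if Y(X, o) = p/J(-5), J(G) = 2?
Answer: -106145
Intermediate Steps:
x(M) = 2 + 2*M (x(M) = 2 + (1*M + M) = 2 + (M + M) = 2 + 2*M)
p = -1/13 (p = 1/((6 - 5) - 14) = 1/(1 - 14) = 1/(-13) = -1/13 ≈ -0.076923)
Y(X, o) = -1/26 (Y(X, o) = -1/13/2 = -1/13*1/2 = -1/26)
338*((-159 - 1*155) + Y(x(3), 12)) = 338*((-159 - 1*155) - 1/26) = 338*((-159 - 155) - 1/26) = 338*(-314 - 1/26) = 338*(-8165/26) = -106145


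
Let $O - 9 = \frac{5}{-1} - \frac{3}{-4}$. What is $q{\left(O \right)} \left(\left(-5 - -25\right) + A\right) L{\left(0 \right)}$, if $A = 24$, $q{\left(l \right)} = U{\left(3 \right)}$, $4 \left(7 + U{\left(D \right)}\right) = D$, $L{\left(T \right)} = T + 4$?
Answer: $-1100$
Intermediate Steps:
$O = \frac{19}{4}$ ($O = 9 + \left(\frac{5}{-1} - \frac{3}{-4}\right) = 9 + \left(5 \left(-1\right) - - \frac{3}{4}\right) = 9 + \left(-5 + \frac{3}{4}\right) = 9 - \frac{17}{4} = \frac{19}{4} \approx 4.75$)
$L{\left(T \right)} = 4 + T$
$U{\left(D \right)} = -7 + \frac{D}{4}$
$q{\left(l \right)} = - \frac{25}{4}$ ($q{\left(l \right)} = -7 + \frac{1}{4} \cdot 3 = -7 + \frac{3}{4} = - \frac{25}{4}$)
$q{\left(O \right)} \left(\left(-5 - -25\right) + A\right) L{\left(0 \right)} = - \frac{25 \left(\left(-5 - -25\right) + 24\right)}{4} \left(4 + 0\right) = - \frac{25 \left(\left(-5 + 25\right) + 24\right)}{4} \cdot 4 = - \frac{25 \left(20 + 24\right)}{4} \cdot 4 = \left(- \frac{25}{4}\right) 44 \cdot 4 = \left(-275\right) 4 = -1100$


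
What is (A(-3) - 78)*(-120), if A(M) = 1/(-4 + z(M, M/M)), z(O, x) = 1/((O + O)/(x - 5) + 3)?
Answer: 159660/17 ≈ 9391.8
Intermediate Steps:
z(O, x) = 1/(3 + 2*O/(-5 + x)) (z(O, x) = 1/((2*O)/(-5 + x) + 3) = 1/(2*O/(-5 + x) + 3) = 1/(3 + 2*O/(-5 + x)))
A(M) = 1/(-4 - 4/(-12 + 2*M)) (A(M) = 1/(-4 + (-5 + M/M)/(-15 + 2*M + 3*(M/M))) = 1/(-4 + (-5 + 1)/(-15 + 2*M + 3*1)) = 1/(-4 - 4/(-15 + 2*M + 3)) = 1/(-4 - 4/(-12 + 2*M)))
(A(-3) - 78)*(-120) = ((6 - 1*(-3))/(2*(-11 + 2*(-3))) - 78)*(-120) = ((6 + 3)/(2*(-11 - 6)) - 78)*(-120) = ((½)*9/(-17) - 78)*(-120) = ((½)*(-1/17)*9 - 78)*(-120) = (-9/34 - 78)*(-120) = -2661/34*(-120) = 159660/17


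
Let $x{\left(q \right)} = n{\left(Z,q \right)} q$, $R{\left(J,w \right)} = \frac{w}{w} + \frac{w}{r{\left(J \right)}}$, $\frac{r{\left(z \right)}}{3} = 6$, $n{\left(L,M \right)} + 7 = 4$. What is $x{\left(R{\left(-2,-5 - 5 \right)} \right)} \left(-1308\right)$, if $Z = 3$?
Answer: $1744$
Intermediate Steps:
$n{\left(L,M \right)} = -3$ ($n{\left(L,M \right)} = -7 + 4 = -3$)
$r{\left(z \right)} = 18$ ($r{\left(z \right)} = 3 \cdot 6 = 18$)
$R{\left(J,w \right)} = 1 + \frac{w}{18}$ ($R{\left(J,w \right)} = \frac{w}{w} + \frac{w}{18} = 1 + w \frac{1}{18} = 1 + \frac{w}{18}$)
$x{\left(q \right)} = - 3 q$
$x{\left(R{\left(-2,-5 - 5 \right)} \right)} \left(-1308\right) = - 3 \left(1 + \frac{-5 - 5}{18}\right) \left(-1308\right) = - 3 \left(1 + \frac{1}{18} \left(-10\right)\right) \left(-1308\right) = - 3 \left(1 - \frac{5}{9}\right) \left(-1308\right) = \left(-3\right) \frac{4}{9} \left(-1308\right) = \left(- \frac{4}{3}\right) \left(-1308\right) = 1744$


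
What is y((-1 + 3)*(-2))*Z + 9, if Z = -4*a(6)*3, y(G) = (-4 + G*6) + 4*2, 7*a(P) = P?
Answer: 1503/7 ≈ 214.71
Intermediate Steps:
a(P) = P/7
y(G) = 4 + 6*G (y(G) = (-4 + 6*G) + 8 = 4 + 6*G)
Z = -72/7 (Z = -4*(⅐)*6*3 = -4*6/7*3 = -2*12/7*3 = -24/7*3 = -72/7 ≈ -10.286)
y((-1 + 3)*(-2))*Z + 9 = (4 + 6*((-1 + 3)*(-2)))*(-72/7) + 9 = (4 + 6*(2*(-2)))*(-72/7) + 9 = (4 + 6*(-4))*(-72/7) + 9 = (4 - 24)*(-72/7) + 9 = -20*(-72/7) + 9 = 1440/7 + 9 = 1503/7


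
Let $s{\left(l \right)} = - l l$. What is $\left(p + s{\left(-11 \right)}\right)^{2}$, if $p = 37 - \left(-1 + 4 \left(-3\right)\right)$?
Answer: $5041$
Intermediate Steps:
$s{\left(l \right)} = - l^{2}$
$p = 50$ ($p = 37 - \left(-1 - 12\right) = 37 - -13 = 37 + 13 = 50$)
$\left(p + s{\left(-11 \right)}\right)^{2} = \left(50 - \left(-11\right)^{2}\right)^{2} = \left(50 - 121\right)^{2} = \left(-71\right)^{2} = 5041$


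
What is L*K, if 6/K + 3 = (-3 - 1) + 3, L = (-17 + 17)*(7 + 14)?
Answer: 0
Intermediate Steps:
L = 0 (L = 0*21 = 0)
K = -3/2 (K = 6/(-3 + ((-3 - 1) + 3)) = 6/(-3 + (-4 + 3)) = 6/(-3 - 1) = 6/(-4) = 6*(-¼) = -3/2 ≈ -1.5000)
L*K = 0*(-3/2) = 0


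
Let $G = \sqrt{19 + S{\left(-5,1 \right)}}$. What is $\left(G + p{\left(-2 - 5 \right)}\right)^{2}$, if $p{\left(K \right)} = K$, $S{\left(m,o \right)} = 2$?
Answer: $\left(7 - \sqrt{21}\right)^{2} \approx 5.8439$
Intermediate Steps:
$G = \sqrt{21}$ ($G = \sqrt{19 + 2} = \sqrt{21} \approx 4.5826$)
$\left(G + p{\left(-2 - 5 \right)}\right)^{2} = \left(\sqrt{21} - 7\right)^{2} = \left(-7 + \sqrt{21}\right)^{2}$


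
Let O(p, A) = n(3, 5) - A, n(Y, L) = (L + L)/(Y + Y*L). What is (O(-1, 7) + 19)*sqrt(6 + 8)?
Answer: 113*sqrt(14)/9 ≈ 46.979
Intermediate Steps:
n(Y, L) = 2*L/(Y + L*Y) (n(Y, L) = (2*L)/(Y + L*Y) = 2*L/(Y + L*Y))
O(p, A) = 5/9 - A (O(p, A) = 2*5/(3*(1 + 5)) - A = 2*5*(1/3)/6 - A = 2*5*(1/3)*(1/6) - A = 5/9 - A)
(O(-1, 7) + 19)*sqrt(6 + 8) = ((5/9 - 1*7) + 19)*sqrt(6 + 8) = ((5/9 - 7) + 19)*sqrt(14) = (-58/9 + 19)*sqrt(14) = 113*sqrt(14)/9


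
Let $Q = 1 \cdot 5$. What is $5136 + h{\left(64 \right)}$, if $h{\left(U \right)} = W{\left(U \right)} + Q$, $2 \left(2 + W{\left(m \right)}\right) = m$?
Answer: $5171$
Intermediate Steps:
$W{\left(m \right)} = -2 + \frac{m}{2}$
$Q = 5$
$h{\left(U \right)} = 3 + \frac{U}{2}$ ($h{\left(U \right)} = \left(-2 + \frac{U}{2}\right) + 5 = 3 + \frac{U}{2}$)
$5136 + h{\left(64 \right)} = 5136 + \left(3 + \frac{1}{2} \cdot 64\right) = 5136 + \left(3 + 32\right) = 5136 + 35 = 5171$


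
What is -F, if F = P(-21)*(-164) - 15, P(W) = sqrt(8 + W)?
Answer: 15 + 164*I*sqrt(13) ≈ 15.0 + 591.31*I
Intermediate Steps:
F = -15 - 164*I*sqrt(13) (F = sqrt(8 - 21)*(-164) - 15 = sqrt(-13)*(-164) - 15 = (I*sqrt(13))*(-164) - 15 = -164*I*sqrt(13) - 15 = -15 - 164*I*sqrt(13) ≈ -15.0 - 591.31*I)
-F = -(-15 - 164*I*sqrt(13)) = 15 + 164*I*sqrt(13)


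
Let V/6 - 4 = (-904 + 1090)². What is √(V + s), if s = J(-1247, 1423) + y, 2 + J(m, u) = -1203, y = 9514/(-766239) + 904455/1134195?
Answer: √692822954926037884644894162/57937629507 ≈ 454.31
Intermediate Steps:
y = 45482530901/57937629507 (y = 9514*(-1/766239) + 904455*(1/1134195) = -9514/766239 + 60297/75613 = 45482530901/57937629507 ≈ 0.78503)
V = 207600 (V = 24 + 6*(-904 + 1090)² = 24 + 6*186² = 24 + 6*34596 = 24 + 207576 = 207600)
J(m, u) = -1205 (J(m, u) = -2 - 1203 = -1205)
s = -69769361025034/57937629507 (s = -1205 + 45482530901/57937629507 = -69769361025034/57937629507 ≈ -1204.2)
√(V + s) = √(207600 - 69769361025034/57937629507) = √(11958082524628166/57937629507) = √692822954926037884644894162/57937629507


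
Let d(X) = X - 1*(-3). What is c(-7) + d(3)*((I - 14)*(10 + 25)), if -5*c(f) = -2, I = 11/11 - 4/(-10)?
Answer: -13228/5 ≈ -2645.6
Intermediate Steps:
I = 7/5 (I = 11*(1/11) - 4*(-⅒) = 1 + ⅖ = 7/5 ≈ 1.4000)
c(f) = ⅖ (c(f) = -⅕*(-2) = ⅖)
d(X) = 3 + X (d(X) = X + 3 = 3 + X)
c(-7) + d(3)*((I - 14)*(10 + 25)) = ⅖ + (3 + 3)*((7/5 - 14)*(10 + 25)) = ⅖ + 6*(-63/5*35) = ⅖ + 6*(-441) = ⅖ - 2646 = -13228/5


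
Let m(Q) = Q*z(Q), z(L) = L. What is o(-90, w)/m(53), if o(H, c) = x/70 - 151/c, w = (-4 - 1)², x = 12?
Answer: -1027/491575 ≈ -0.0020892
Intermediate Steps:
w = 25 (w = (-5)² = 25)
o(H, c) = 6/35 - 151/c (o(H, c) = 12/70 - 151/c = 12*(1/70) - 151/c = 6/35 - 151/c)
m(Q) = Q² (m(Q) = Q*Q = Q²)
o(-90, w)/m(53) = (6/35 - 151/25)/(53²) = (6/35 - 151*1/25)/2809 = (6/35 - 151/25)*(1/2809) = -1027/175*1/2809 = -1027/491575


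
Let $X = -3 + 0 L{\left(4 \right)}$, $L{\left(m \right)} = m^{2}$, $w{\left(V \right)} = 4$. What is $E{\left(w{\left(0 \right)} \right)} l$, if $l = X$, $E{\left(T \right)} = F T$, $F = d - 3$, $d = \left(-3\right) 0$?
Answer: $36$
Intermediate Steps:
$d = 0$
$F = -3$ ($F = 0 - 3 = -3$)
$E{\left(T \right)} = - 3 T$
$X = -3$ ($X = -3 + 0 \cdot 4^{2} = -3 + 0 \cdot 16 = -3 + 0 = -3$)
$l = -3$
$E{\left(w{\left(0 \right)} \right)} l = \left(-3\right) 4 \left(-3\right) = \left(-12\right) \left(-3\right) = 36$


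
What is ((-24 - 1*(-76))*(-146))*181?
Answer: -1374152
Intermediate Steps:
((-24 - 1*(-76))*(-146))*181 = ((-24 + 76)*(-146))*181 = (52*(-146))*181 = -7592*181 = -1374152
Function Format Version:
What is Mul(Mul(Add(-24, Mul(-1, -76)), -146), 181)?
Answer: -1374152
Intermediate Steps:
Mul(Mul(Add(-24, Mul(-1, -76)), -146), 181) = Mul(Mul(Add(-24, 76), -146), 181) = Mul(Mul(52, -146), 181) = Mul(-7592, 181) = -1374152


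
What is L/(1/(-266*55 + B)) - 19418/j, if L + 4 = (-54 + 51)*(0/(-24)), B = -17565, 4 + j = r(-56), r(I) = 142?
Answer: 8876111/69 ≈ 1.2864e+5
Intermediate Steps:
j = 138 (j = -4 + 142 = 138)
L = -4 (L = -4 + (-54 + 51)*(0/(-24)) = -4 - 0*(-1)/24 = -4 - 3*0 = -4 + 0 = -4)
L/(1/(-266*55 + B)) - 19418/j = -4/(1/(-266*55 - 17565)) - 19418/138 = -4/(1/(-14630 - 17565)) - 19418*1/138 = -4/(1/(-32195)) - 9709/69 = -4/(-1/32195) - 9709/69 = -4*(-32195) - 9709/69 = 128780 - 9709/69 = 8876111/69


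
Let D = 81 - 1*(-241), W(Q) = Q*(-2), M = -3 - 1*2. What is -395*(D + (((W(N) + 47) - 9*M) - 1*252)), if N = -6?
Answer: -68730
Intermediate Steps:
M = -5 (M = -3 - 2 = -5)
W(Q) = -2*Q
D = 322 (D = 81 + 241 = 322)
-395*(D + (((W(N) + 47) - 9*M) - 1*252)) = -395*(322 + (((-2*(-6) + 47) - 9*(-5)) - 1*252)) = -395*(322 + (((12 + 47) + 45) - 252)) = -395*(322 + ((59 + 45) - 252)) = -395*(322 + (104 - 252)) = -395*(322 - 148) = -395*174 = -68730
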